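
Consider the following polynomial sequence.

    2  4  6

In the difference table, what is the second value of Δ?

2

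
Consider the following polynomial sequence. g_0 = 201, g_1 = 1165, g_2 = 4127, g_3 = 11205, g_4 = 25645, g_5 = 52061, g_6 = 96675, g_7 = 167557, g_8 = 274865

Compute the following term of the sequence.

431085

First differences: 964 , 2962 , 7078 , 14440 , 26416 , 44614 , 70882 , 107308
Second differences: 1998 , 4116 , 7362 , 11976 , 18198 , 26268 , 36426
Third differences: 2118 , 3246 , 4614 , 6222 , 8070 , 10158
Fourth differences: 1128 , 1368 , 1608 , 1848 , 2088
Fifth differences: 240 , 240 , 240 , 240
The fifth differences are constant (240).
2088 + 240 = 2328;  10158 + 2328 = 12486;  36426 + 12486 = 48912;  107308 + 48912 = 156220;  274865 + 156220 = 431085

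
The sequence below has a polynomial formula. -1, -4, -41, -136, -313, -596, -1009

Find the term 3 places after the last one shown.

-3268

-3  -37  -95  -177  -283  -413
-34  -58  -82  -106  -130
-24  -24  -24  -24
Constant third difference = -24, so extend:
-130 − 24 = -154;  -413 − 154 = -567;  -1009 − 567 = -1576
-154 − 24 = -178;  -567 − 178 = -745;  -1576 − 745 = -2321
-178 − 24 = -202;  -745 − 202 = -947;  -2321 − 947 = -3268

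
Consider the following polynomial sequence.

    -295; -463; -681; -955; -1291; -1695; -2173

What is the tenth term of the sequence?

D1: -168, -218, -274, -336, -404, -478
D2: -50, -56, -62, -68, -74
D3: -6, -6, -6, -6
Constant third difference = -6, so extend:
-74 − 6 = -80;  -478 − 80 = -558;  -2173 − 558 = -2731
-80 − 6 = -86;  -558 − 86 = -644;  -2731 − 644 = -3375
-86 − 6 = -92;  -644 − 92 = -736;  -3375 − 736 = -4111

-4111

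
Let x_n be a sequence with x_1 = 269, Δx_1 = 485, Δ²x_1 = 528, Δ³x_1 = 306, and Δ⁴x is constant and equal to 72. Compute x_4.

3614

Build the table forward from the leading diagonal:
Δ⁴: 72  72  72  72
Δ³: 306  378  450  522
Δ²: 528  834  1212  1662
Δ: 485  1013  1847  3059
x: 269  754  1767  3614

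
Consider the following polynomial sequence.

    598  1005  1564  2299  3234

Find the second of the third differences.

D1: 407, 559, 735, 935
D2: 152, 176, 200
D3: 24, 24

24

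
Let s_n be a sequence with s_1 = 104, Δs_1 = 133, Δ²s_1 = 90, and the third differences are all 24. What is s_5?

1272

Build the table forward from the leading diagonal:
Δ³: 24  24  24  24  24
Δ²: 90  114  138  162  186
Δ: 133  223  337  475  637
s: 104  237  460  797  1272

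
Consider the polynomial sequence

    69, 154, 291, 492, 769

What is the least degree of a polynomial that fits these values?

3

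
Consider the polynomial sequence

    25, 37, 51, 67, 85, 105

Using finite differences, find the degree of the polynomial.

2

12, 14, 16, 18, 20
2, 2, 2, 2
The second differences are constant, so the polynomial has degree 2.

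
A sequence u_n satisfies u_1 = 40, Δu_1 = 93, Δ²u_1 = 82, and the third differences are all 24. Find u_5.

1000

Build the table forward from the leading diagonal:
D3: 24  24  24  24  24
D2: 82  106  130  154  178
D1: 93  175  281  411  565
u: 40  133  308  589  1000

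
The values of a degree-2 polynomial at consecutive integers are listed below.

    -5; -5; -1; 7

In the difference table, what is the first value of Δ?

D1: 0, 4, 8
D2: 4, 4

0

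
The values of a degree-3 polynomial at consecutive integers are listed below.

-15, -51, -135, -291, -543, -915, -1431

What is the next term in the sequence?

-2115

Δ: -36  -84  -156  -252  -372  -516
Δ²: -48  -72  -96  -120  -144
Δ³: -24  -24  -24  -24
Constant third difference = -24, so extend:
-144 − 24 = -168;  -516 − 168 = -684;  -1431 − 684 = -2115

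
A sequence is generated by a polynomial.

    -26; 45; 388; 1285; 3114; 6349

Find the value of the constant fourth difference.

Δ: 71, 343, 897, 1829, 3235
Δ²: 272, 554, 932, 1406
Δ³: 282, 378, 474
Δ⁴: 96, 96

96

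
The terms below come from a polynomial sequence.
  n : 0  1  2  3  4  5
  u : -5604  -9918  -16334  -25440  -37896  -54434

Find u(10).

-229014

Δ: -4314, -6416, -9106, -12456, -16538
Δ²: -2102, -2690, -3350, -4082
Δ³: -588, -660, -732
Δ⁴: -72, -72
The fourth differences are constant (-72).
-732 − 72 = -804;  -4082 − 804 = -4886;  -16538 − 4886 = -21424;  -54434 − 21424 = -75858
-804 − 72 = -876;  -4886 − 876 = -5762;  -21424 − 5762 = -27186;  -75858 − 27186 = -103044
-876 − 72 = -948;  -5762 − 948 = -6710;  -27186 − 6710 = -33896;  -103044 − 33896 = -136940
-948 − 72 = -1020;  -6710 − 1020 = -7730;  -33896 − 7730 = -41626;  -136940 − 41626 = -178566
-1020 − 72 = -1092;  -7730 − 1092 = -8822;  -41626 − 8822 = -50448;  -178566 − 50448 = -229014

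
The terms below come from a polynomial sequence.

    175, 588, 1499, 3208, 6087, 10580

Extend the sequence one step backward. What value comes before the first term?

32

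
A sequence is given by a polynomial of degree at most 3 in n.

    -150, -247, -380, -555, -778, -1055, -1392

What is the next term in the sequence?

First differences: -97, -133, -175, -223, -277, -337
Second differences: -36, -42, -48, -54, -60
Third differences: -6, -6, -6, -6
The third differences are constant (-6).
-60 − 6 = -66;  -337 − 66 = -403;  -1392 − 403 = -1795

-1795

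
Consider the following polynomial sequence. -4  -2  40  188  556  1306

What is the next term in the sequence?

2648

Δ: 2  42  148  368  750
Δ²: 40  106  220  382
Δ³: 66  114  162
Δ⁴: 48  48
Fourth differences constant at 48.
162 + 48 = 210;  382 + 210 = 592;  750 + 592 = 1342;  1306 + 1342 = 2648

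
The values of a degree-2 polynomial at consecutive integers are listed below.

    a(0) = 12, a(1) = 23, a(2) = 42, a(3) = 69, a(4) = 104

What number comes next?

Δ: 11, 19, 27, 35
Δ²: 8, 8, 8
Constant second difference = 8, so extend:
35 + 8 = 43;  104 + 43 = 147

147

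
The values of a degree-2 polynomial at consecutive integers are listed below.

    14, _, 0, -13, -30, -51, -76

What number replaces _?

9

Using the last 5 terms:
D1: -13  -17  -21  -25
D2: -4  -4  -4
Constant second difference = -4.
Extend backward: -13 + 4 = -9;  0 + 9 = 9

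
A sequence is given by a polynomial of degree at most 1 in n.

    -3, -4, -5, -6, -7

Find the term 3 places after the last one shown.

First differences: -1 , -1 , -1 , -1
The first differences are constant (-1).
-7 − 1 = -8
-8 − 1 = -9
-9 − 1 = -10

-10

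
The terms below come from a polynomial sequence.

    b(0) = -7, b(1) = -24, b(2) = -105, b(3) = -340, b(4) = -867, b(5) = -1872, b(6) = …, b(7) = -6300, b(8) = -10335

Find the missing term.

Using the first 6 terms:
Δ: -17, -81, -235, -527, -1005
Δ²: -64, -154, -292, -478
Δ³: -90, -138, -186
Δ⁴: -48, -48
Constant fourth difference = -48.
Extend forward: -186 − 48 = -234;  -478 − 234 = -712;  -1005 − 712 = -1717;  -1872 − 1717 = -3589

-3589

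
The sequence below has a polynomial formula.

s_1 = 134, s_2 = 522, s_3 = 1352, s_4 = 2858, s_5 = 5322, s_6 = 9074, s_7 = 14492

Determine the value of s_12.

Δ: 388, 830, 1506, 2464, 3752, 5418
Δ²: 442, 676, 958, 1288, 1666
Δ³: 234, 282, 330, 378
Δ⁴: 48, 48, 48
Fourth differences constant at 48.
378 + 48 = 426;  1666 + 426 = 2092;  5418 + 2092 = 7510;  14492 + 7510 = 22002
426 + 48 = 474;  2092 + 474 = 2566;  7510 + 2566 = 10076;  22002 + 10076 = 32078
474 + 48 = 522;  2566 + 522 = 3088;  10076 + 3088 = 13164;  32078 + 13164 = 45242
522 + 48 = 570;  3088 + 570 = 3658;  13164 + 3658 = 16822;  45242 + 16822 = 62064
570 + 48 = 618;  3658 + 618 = 4276;  16822 + 4276 = 21098;  62064 + 21098 = 83162

83162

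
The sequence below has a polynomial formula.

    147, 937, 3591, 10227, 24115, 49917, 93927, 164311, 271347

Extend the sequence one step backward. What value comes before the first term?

15

D1: 790  2654  6636  13888  25802  44010  70384  107036
D2: 1864  3982  7252  11914  18208  26374  36652
D3: 2118  3270  4662  6294  8166  10278
D4: 1152  1392  1632  1872  2112
D5: 240  240  240  240
The fifth differences are constant at 240.
Work back: 1152 − 240 = 912;  2118 − 912 = 1206;  1864 − 1206 = 658;  790 − 658 = 132;  147 − 132 = 15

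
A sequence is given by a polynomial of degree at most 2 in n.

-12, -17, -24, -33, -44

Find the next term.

-57

D1: -5, -7, -9, -11
D2: -2, -2, -2
Constant second difference = -2, so extend:
-11 − 2 = -13;  -44 − 13 = -57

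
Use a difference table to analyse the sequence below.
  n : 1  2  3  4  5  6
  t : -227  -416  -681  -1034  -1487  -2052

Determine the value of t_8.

D1: -189  -265  -353  -453  -565
D2: -76  -88  -100  -112
D3: -12  -12  -12
Third differences constant at -12.
-112 − 12 = -124;  -565 − 124 = -689;  -2052 − 689 = -2741
-124 − 12 = -136;  -689 − 136 = -825;  -2741 − 825 = -3566

-3566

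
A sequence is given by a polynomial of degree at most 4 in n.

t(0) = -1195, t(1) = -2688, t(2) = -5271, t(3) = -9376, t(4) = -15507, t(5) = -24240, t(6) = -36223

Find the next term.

First differences: -1493 , -2583 , -4105 , -6131 , -8733 , -11983
Second differences: -1090 , -1522 , -2026 , -2602 , -3250
Third differences: -432 , -504 , -576 , -648
Fourth differences: -72 , -72 , -72
The fourth differences are constant (-72).
-648 − 72 = -720;  -3250 − 720 = -3970;  -11983 − 3970 = -15953;  -36223 − 15953 = -52176

-52176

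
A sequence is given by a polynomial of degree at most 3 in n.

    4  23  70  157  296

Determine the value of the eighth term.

1145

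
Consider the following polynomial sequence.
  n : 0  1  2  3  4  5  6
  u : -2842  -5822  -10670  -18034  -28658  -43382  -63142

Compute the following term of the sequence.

-88970

Δ: -2980, -4848, -7364, -10624, -14724, -19760
Δ²: -1868, -2516, -3260, -4100, -5036
Δ³: -648, -744, -840, -936
Δ⁴: -96, -96, -96
Constant fourth difference = -96, so extend:
-936 − 96 = -1032;  -5036 − 1032 = -6068;  -19760 − 6068 = -25828;  -63142 − 25828 = -88970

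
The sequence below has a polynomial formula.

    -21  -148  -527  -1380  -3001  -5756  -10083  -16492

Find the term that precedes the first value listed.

Δ: -127  -379  -853  -1621  -2755  -4327  -6409
Δ²: -252  -474  -768  -1134  -1572  -2082
Δ³: -222  -294  -366  -438  -510
Δ⁴: -72  -72  -72  -72
The fourth differences are constant at -72.
Work back: -222 + 72 = -150;  -252 + 150 = -102;  -127 + 102 = -25;  -21 + 25 = 4

4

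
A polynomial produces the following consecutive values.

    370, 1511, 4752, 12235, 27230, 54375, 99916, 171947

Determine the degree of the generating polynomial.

5

D1: 1141, 3241, 7483, 14995, 27145, 45541, 72031
D2: 2100, 4242, 7512, 12150, 18396, 26490
D3: 2142, 3270, 4638, 6246, 8094
D4: 1128, 1368, 1608, 1848
D5: 240, 240, 240
The fifth differences are constant, so the polynomial has degree 5.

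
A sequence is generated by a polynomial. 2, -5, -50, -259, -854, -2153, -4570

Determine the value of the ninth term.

First differences: -7, -45, -209, -595, -1299, -2417
Second differences: -38, -164, -386, -704, -1118
Third differences: -126, -222, -318, -414
Fourth differences: -96, -96, -96
Fourth differences constant at -96.
-414 − 96 = -510;  -1118 − 510 = -1628;  -2417 − 1628 = -4045;  -4570 − 4045 = -8615
-510 − 96 = -606;  -1628 − 606 = -2234;  -4045 − 2234 = -6279;  -8615 − 6279 = -14894

-14894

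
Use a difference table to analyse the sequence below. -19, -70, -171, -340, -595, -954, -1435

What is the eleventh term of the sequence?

First differences: -51  -101  -169  -255  -359  -481
Second differences: -50  -68  -86  -104  -122
Third differences: -18  -18  -18  -18
Third differences constant at -18.
-122 − 18 = -140;  -481 − 140 = -621;  -1435 − 621 = -2056
-140 − 18 = -158;  -621 − 158 = -779;  -2056 − 779 = -2835
-158 − 18 = -176;  -779 − 176 = -955;  -2835 − 955 = -3790
-176 − 18 = -194;  -955 − 194 = -1149;  -3790 − 1149 = -4939

-4939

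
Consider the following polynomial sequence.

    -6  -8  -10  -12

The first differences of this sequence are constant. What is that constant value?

D1: -2, -2, -2

-2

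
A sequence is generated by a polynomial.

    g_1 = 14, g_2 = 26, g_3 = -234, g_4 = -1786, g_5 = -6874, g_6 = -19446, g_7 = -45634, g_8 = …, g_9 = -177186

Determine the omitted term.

-94234

Using the first 7 terms:
12, -260, -1552, -5088, -12572, -26188
-272, -1292, -3536, -7484, -13616
-1020, -2244, -3948, -6132
-1224, -1704, -2184
-480, -480
Constant fifth difference = -480.
Extend forward: -2184 − 480 = -2664;  -6132 − 2664 = -8796;  -13616 − 8796 = -22412;  -26188 − 22412 = -48600;  -45634 − 48600 = -94234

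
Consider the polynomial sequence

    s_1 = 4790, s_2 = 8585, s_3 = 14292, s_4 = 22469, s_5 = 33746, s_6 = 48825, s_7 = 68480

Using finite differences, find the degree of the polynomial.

4

First differences: 3795, 5707, 8177, 11277, 15079, 19655
Second differences: 1912, 2470, 3100, 3802, 4576
Third differences: 558, 630, 702, 774
Fourth differences: 72, 72, 72
The fourth differences are constant, so the polynomial has degree 4.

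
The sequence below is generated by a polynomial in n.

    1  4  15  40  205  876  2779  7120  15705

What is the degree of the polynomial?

Δ: 3, 11, 25, 165, 671, 1903, 4341, 8585
Δ²: 8, 14, 140, 506, 1232, 2438, 4244
Δ³: 6, 126, 366, 726, 1206, 1806
Δ⁴: 120, 240, 360, 480, 600
Δ⁵: 120, 120, 120, 120
The fifth differences are constant, so the polynomial has degree 5.

5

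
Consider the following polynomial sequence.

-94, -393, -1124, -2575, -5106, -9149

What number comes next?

-15208

First differences: -299  -731  -1451  -2531  -4043
Second differences: -432  -720  -1080  -1512
Third differences: -288  -360  -432
Fourth differences: -72  -72
The fourth differences are constant (-72).
-432 − 72 = -504;  -1512 − 504 = -2016;  -4043 − 2016 = -6059;  -9149 − 6059 = -15208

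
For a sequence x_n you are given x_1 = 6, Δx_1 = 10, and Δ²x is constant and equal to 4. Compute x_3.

30

Build the table forward from the leading diagonal:
Δ²: 4, 4, 4
Δ: 10, 14, 18
x: 6, 16, 30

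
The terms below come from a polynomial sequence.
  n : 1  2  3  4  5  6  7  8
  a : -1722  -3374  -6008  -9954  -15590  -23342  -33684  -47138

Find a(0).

-1652, -2634, -3946, -5636, -7752, -10342, -13454
-982, -1312, -1690, -2116, -2590, -3112
-330, -378, -426, -474, -522
-48, -48, -48, -48
The fourth differences are constant at -48.
Work back: -330 + 48 = -282;  -982 + 282 = -700;  -1652 + 700 = -952;  -1722 + 952 = -770

-770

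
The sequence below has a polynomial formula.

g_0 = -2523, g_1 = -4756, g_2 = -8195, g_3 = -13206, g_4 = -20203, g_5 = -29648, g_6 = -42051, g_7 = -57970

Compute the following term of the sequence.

-78011

-2233, -3439, -5011, -6997, -9445, -12403, -15919
-1206, -1572, -1986, -2448, -2958, -3516
-366, -414, -462, -510, -558
-48, -48, -48, -48
Fourth differences constant at -48.
-558 − 48 = -606;  -3516 − 606 = -4122;  -15919 − 4122 = -20041;  -57970 − 20041 = -78011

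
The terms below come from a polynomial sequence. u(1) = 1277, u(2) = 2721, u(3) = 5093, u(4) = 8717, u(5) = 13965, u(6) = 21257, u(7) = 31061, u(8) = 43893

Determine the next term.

D1: 1444, 2372, 3624, 5248, 7292, 9804, 12832
D2: 928, 1252, 1624, 2044, 2512, 3028
D3: 324, 372, 420, 468, 516
D4: 48, 48, 48, 48
Constant fourth difference = 48, so extend:
516 + 48 = 564;  3028 + 564 = 3592;  12832 + 3592 = 16424;  43893 + 16424 = 60317

60317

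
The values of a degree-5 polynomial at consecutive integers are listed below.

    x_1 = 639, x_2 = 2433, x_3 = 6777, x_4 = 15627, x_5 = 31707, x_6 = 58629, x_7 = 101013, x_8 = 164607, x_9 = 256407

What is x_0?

First differences: 1794, 4344, 8850, 16080, 26922, 42384, 63594, 91800
Second differences: 2550, 4506, 7230, 10842, 15462, 21210, 28206
Third differences: 1956, 2724, 3612, 4620, 5748, 6996
Fourth differences: 768, 888, 1008, 1128, 1248
Fifth differences: 120, 120, 120, 120
The fifth differences are constant at 120.
Work back: 768 − 120 = 648;  1956 − 648 = 1308;  2550 − 1308 = 1242;  1794 − 1242 = 552;  639 − 552 = 87

87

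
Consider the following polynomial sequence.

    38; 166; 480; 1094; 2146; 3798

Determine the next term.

D1: 128 , 314 , 614 , 1052 , 1652
D2: 186 , 300 , 438 , 600
D3: 114 , 138 , 162
D4: 24 , 24
The fourth differences are constant (24).
162 + 24 = 186;  600 + 186 = 786;  1652 + 786 = 2438;  3798 + 2438 = 6236

6236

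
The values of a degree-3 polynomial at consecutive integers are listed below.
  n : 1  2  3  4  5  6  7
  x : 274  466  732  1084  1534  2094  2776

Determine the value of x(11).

6964

First differences: 192, 266, 352, 450, 560, 682
Second differences: 74, 86, 98, 110, 122
Third differences: 12, 12, 12, 12
Constant third difference = 12, so extend:
122 + 12 = 134;  682 + 134 = 816;  2776 + 816 = 3592
134 + 12 = 146;  816 + 146 = 962;  3592 + 962 = 4554
146 + 12 = 158;  962 + 158 = 1120;  4554 + 1120 = 5674
158 + 12 = 170;  1120 + 170 = 1290;  5674 + 1290 = 6964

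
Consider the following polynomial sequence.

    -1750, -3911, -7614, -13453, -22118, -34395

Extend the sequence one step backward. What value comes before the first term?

-633

First differences: -2161, -3703, -5839, -8665, -12277
Second differences: -1542, -2136, -2826, -3612
Third differences: -594, -690, -786
Fourth differences: -96, -96
The fourth differences are constant at -96.
Work back: -594 + 96 = -498;  -1542 + 498 = -1044;  -2161 + 1044 = -1117;  -1750 + 1117 = -633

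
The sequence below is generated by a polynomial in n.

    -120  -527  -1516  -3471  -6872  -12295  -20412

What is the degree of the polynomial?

-407, -989, -1955, -3401, -5423, -8117
-582, -966, -1446, -2022, -2694
-384, -480, -576, -672
-96, -96, -96
The fourth differences are constant, so the polynomial has degree 4.

4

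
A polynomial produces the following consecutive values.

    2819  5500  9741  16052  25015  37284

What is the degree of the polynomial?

4

D1: 2681, 4241, 6311, 8963, 12269
D2: 1560, 2070, 2652, 3306
D3: 510, 582, 654
D4: 72, 72
The fourth differences are constant, so the polynomial has degree 4.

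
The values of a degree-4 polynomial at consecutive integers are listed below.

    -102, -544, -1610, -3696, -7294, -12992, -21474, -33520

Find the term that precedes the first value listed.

16

First differences: -442  -1066  -2086  -3598  -5698  -8482  -12046
Second differences: -624  -1020  -1512  -2100  -2784  -3564
Third differences: -396  -492  -588  -684  -780
Fourth differences: -96  -96  -96  -96
The fourth differences are constant at -96.
Work back: -396 + 96 = -300;  -624 + 300 = -324;  -442 + 324 = -118;  -102 + 118 = 16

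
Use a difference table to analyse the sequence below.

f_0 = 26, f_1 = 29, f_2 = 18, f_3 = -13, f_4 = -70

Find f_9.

3, -11, -31, -57
-14, -20, -26
-6, -6
The third differences are constant (-6).
-26 − 6 = -32;  -57 − 32 = -89;  -70 − 89 = -159
-32 − 6 = -38;  -89 − 38 = -127;  -159 − 127 = -286
-38 − 6 = -44;  -127 − 44 = -171;  -286 − 171 = -457
-44 − 6 = -50;  -171 − 50 = -221;  -457 − 221 = -678
-50 − 6 = -56;  -221 − 56 = -277;  -678 − 277 = -955

-955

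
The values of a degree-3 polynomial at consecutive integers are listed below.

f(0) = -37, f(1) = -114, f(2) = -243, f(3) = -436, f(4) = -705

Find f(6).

-1519

First differences: -77  -129  -193  -269
Second differences: -52  -64  -76
Third differences: -12  -12
Third differences constant at -12.
-76 − 12 = -88;  -269 − 88 = -357;  -705 − 357 = -1062
-88 − 12 = -100;  -357 − 100 = -457;  -1062 − 457 = -1519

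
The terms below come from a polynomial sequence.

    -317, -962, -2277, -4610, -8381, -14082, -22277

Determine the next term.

-33602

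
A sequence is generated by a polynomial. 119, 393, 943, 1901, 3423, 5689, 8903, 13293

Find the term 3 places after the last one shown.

36159

Δ: 274, 550, 958, 1522, 2266, 3214, 4390
Δ²: 276, 408, 564, 744, 948, 1176
Δ³: 132, 156, 180, 204, 228
Δ⁴: 24, 24, 24, 24
The fourth differences are constant (24).
228 + 24 = 252;  1176 + 252 = 1428;  4390 + 1428 = 5818;  13293 + 5818 = 19111
252 + 24 = 276;  1428 + 276 = 1704;  5818 + 1704 = 7522;  19111 + 7522 = 26633
276 + 24 = 300;  1704 + 300 = 2004;  7522 + 2004 = 9526;  26633 + 9526 = 36159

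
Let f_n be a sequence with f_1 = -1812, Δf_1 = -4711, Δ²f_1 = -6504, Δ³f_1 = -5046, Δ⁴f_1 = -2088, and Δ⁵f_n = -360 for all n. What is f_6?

Build the table forward from the leading diagonal:
Δ⁵: -360, -360, -360, -360, -360, -360
Δ⁴: -2088, -2448, -2808, -3168, -3528, -3888
Δ³: -5046, -7134, -9582, -12390, -15558, -19086
Δ²: -6504, -11550, -18684, -28266, -40656, -56214
Δ: -4711, -11215, -22765, -41449, -69715, -110371
f: -1812, -6523, -17738, -40503, -81952, -151667

-151667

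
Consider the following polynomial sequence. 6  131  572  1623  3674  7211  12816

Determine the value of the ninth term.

125, 441, 1051, 2051, 3537, 5605
316, 610, 1000, 1486, 2068
294, 390, 486, 582
96, 96, 96
Constant fourth difference = 96, so extend:
582 + 96 = 678;  2068 + 678 = 2746;  5605 + 2746 = 8351;  12816 + 8351 = 21167
678 + 96 = 774;  2746 + 774 = 3520;  8351 + 3520 = 11871;  21167 + 11871 = 33038

33038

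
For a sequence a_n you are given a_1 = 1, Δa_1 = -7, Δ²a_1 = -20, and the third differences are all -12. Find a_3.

-33

Build the table forward from the leading diagonal:
Third differences: -12, -12, -12
Second differences: -20, -32, -44
First differences: -7, -27, -59
a: 1, -6, -33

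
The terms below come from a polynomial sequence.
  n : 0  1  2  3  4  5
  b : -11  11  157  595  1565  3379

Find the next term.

6421

First differences: 22 , 146 , 438 , 970 , 1814
Second differences: 124 , 292 , 532 , 844
Third differences: 168 , 240 , 312
Fourth differences: 72 , 72
Constant fourth difference = 72, so extend:
312 + 72 = 384;  844 + 384 = 1228;  1814 + 1228 = 3042;  3379 + 3042 = 6421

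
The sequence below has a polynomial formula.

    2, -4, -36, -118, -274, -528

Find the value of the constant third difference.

-24

D1: -6, -32, -82, -156, -254
D2: -26, -50, -74, -98
D3: -24, -24, -24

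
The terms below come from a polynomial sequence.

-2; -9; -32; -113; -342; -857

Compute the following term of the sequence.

-1844

First differences: -7  -23  -81  -229  -515
Second differences: -16  -58  -148  -286
Third differences: -42  -90  -138
Fourth differences: -48  -48
The fourth differences are constant (-48).
-138 − 48 = -186;  -286 − 186 = -472;  -515 − 472 = -987;  -857 − 987 = -1844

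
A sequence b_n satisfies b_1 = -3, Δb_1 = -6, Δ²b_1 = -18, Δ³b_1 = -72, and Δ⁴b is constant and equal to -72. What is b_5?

-495

Build the table forward from the leading diagonal:
Δ⁴: -72, -72, -72, -72, -72
Δ³: -72, -144, -216, -288, -360
Δ²: -18, -90, -234, -450, -738
Δ: -6, -24, -114, -348, -798
b: -3, -9, -33, -147, -495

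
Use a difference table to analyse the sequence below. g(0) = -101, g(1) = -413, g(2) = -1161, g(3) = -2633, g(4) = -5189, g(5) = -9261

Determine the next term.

-312, -748, -1472, -2556, -4072
-436, -724, -1084, -1516
-288, -360, -432
-72, -72
Constant fourth difference = -72, so extend:
-432 − 72 = -504;  -1516 − 504 = -2020;  -4072 − 2020 = -6092;  -9261 − 6092 = -15353

-15353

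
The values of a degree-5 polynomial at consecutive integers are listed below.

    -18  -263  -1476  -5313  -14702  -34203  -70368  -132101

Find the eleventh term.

-602588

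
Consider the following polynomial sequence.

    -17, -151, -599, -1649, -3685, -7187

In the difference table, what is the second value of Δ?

-448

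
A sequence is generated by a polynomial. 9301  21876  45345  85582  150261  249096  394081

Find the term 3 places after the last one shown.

1265116

Δ: 12575  23469  40237  64679  98835  144985
Δ²: 10894  16768  24442  34156  46150
Δ³: 5874  7674  9714  11994
Δ⁴: 1800  2040  2280
Δ⁵: 240  240
Constant fifth difference = 240, so extend:
2280 + 240 = 2520;  11994 + 2520 = 14514;  46150 + 14514 = 60664;  144985 + 60664 = 205649;  394081 + 205649 = 599730
2520 + 240 = 2760;  14514 + 2760 = 17274;  60664 + 17274 = 77938;  205649 + 77938 = 283587;  599730 + 283587 = 883317
2760 + 240 = 3000;  17274 + 3000 = 20274;  77938 + 20274 = 98212;  283587 + 98212 = 381799;  883317 + 381799 = 1265116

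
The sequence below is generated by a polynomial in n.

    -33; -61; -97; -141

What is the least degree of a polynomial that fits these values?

2

First differences: -28, -36, -44
Second differences: -8, -8
The second differences are constant, so the polynomial has degree 2.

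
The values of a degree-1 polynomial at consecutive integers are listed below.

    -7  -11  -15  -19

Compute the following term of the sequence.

-23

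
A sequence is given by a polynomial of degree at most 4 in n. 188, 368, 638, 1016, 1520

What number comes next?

180, 270, 378, 504
90, 108, 126
18, 18
Constant third difference = 18, so extend:
126 + 18 = 144;  504 + 144 = 648;  1520 + 648 = 2168

2168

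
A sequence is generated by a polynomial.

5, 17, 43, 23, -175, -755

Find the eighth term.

-4237

First differences: 12 , 26 , -20 , -198 , -580
Second differences: 14 , -46 , -178 , -382
Third differences: -60 , -132 , -204
Fourth differences: -72 , -72
The fourth differences are constant (-72).
-204 − 72 = -276;  -382 − 276 = -658;  -580 − 658 = -1238;  -755 − 1238 = -1993
-276 − 72 = -348;  -658 − 348 = -1006;  -1238 − 1006 = -2244;  -1993 − 2244 = -4237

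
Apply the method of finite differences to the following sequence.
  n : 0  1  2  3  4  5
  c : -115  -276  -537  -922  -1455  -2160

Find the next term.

-161 , -261 , -385 , -533 , -705
-100 , -124 , -148 , -172
-24 , -24 , -24
Third differences constant at -24.
-172 − 24 = -196;  -705 − 196 = -901;  -2160 − 901 = -3061

-3061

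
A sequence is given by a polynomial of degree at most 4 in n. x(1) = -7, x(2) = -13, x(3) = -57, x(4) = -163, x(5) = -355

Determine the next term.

D1: -6, -44, -106, -192
D2: -38, -62, -86
D3: -24, -24
Constant third difference = -24, so extend:
-86 − 24 = -110;  -192 − 110 = -302;  -355 − 302 = -657

-657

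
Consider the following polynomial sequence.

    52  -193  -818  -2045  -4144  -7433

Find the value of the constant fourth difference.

-48

Δ: -245, -625, -1227, -2099, -3289
Δ²: -380, -602, -872, -1190
Δ³: -222, -270, -318
Δ⁴: -48, -48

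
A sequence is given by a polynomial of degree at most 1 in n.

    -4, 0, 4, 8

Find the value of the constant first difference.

4

Δ: 4, 4, 4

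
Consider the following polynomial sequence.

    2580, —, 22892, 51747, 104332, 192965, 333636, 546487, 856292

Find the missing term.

Using the last 7 terms:
First differences: 28855  52585  88633  140671  212851  309805
Second differences: 23730  36048  52038  72180  96954
Third differences: 12318  15990  20142  24774
Fourth differences: 3672  4152  4632
Fifth differences: 480  480
Constant fifth difference = 480.
Extend backward: 3672 − 480 = 3192;  12318 − 3192 = 9126;  23730 − 9126 = 14604;  28855 − 14604 = 14251;  22892 − 14251 = 8641

8641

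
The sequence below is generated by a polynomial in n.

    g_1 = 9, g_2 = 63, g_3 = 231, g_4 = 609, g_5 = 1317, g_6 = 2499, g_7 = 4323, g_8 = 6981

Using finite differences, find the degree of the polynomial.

Δ: 54, 168, 378, 708, 1182, 1824, 2658
Δ²: 114, 210, 330, 474, 642, 834
Δ³: 96, 120, 144, 168, 192
Δ⁴: 24, 24, 24, 24
The fourth differences are constant, so the polynomial has degree 4.

4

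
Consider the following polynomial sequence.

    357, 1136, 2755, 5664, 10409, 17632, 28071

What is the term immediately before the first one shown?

64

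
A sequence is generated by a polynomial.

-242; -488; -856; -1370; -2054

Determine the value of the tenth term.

-8864

-246, -368, -514, -684
-122, -146, -170
-24, -24
Third differences constant at -24.
-170 − 24 = -194;  -684 − 194 = -878;  -2054 − 878 = -2932
-194 − 24 = -218;  -878 − 218 = -1096;  -2932 − 1096 = -4028
-218 − 24 = -242;  -1096 − 242 = -1338;  -4028 − 1338 = -5366
-242 − 24 = -266;  -1338 − 266 = -1604;  -5366 − 1604 = -6970
-266 − 24 = -290;  -1604 − 290 = -1894;  -6970 − 1894 = -8864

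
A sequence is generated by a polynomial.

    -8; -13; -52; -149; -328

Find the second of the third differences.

-24

Δ: -5, -39, -97, -179
Δ²: -34, -58, -82
Δ³: -24, -24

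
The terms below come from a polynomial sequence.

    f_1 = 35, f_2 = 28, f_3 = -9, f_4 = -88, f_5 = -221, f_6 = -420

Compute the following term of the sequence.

D1: -7, -37, -79, -133, -199
D2: -30, -42, -54, -66
D3: -12, -12, -12
The third differences are constant (-12).
-66 − 12 = -78;  -199 − 78 = -277;  -420 − 277 = -697

-697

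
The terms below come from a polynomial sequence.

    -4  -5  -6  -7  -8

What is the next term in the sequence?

Δ: -1 , -1 , -1 , -1
First differences constant at -1.
-8 − 1 = -9

-9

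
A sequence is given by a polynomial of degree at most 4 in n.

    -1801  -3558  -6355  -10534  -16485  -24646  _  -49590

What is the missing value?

Using the first 6 terms:
Δ: -1757, -2797, -4179, -5951, -8161
Δ²: -1040, -1382, -1772, -2210
Δ³: -342, -390, -438
Δ⁴: -48, -48
Constant fourth difference = -48.
Extend forward: -438 − 48 = -486;  -2210 − 486 = -2696;  -8161 − 2696 = -10857;  -24646 − 10857 = -35503

-35503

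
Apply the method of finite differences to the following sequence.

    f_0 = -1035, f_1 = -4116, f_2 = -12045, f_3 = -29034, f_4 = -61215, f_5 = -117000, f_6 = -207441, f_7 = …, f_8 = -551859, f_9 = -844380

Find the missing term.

-346590

Using the first 7 terms:
-3081, -7929, -16989, -32181, -55785, -90441
-4848, -9060, -15192, -23604, -34656
-4212, -6132, -8412, -11052
-1920, -2280, -2640
-360, -360
Constant fifth difference = -360.
Extend forward: -2640 − 360 = -3000;  -11052 − 3000 = -14052;  -34656 − 14052 = -48708;  -90441 − 48708 = -139149;  -207441 − 139149 = -346590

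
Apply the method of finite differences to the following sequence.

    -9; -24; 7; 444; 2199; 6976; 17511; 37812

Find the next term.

73399

D1: -15, 31, 437, 1755, 4777, 10535, 20301
D2: 46, 406, 1318, 3022, 5758, 9766
D3: 360, 912, 1704, 2736, 4008
D4: 552, 792, 1032, 1272
D5: 240, 240, 240
The fifth differences are constant (240).
1272 + 240 = 1512;  4008 + 1512 = 5520;  9766 + 5520 = 15286;  20301 + 15286 = 35587;  37812 + 35587 = 73399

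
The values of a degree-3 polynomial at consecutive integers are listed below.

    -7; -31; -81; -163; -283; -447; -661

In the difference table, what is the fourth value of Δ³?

-6

D1: -24, -50, -82, -120, -164, -214
D2: -26, -32, -38, -44, -50
D3: -6, -6, -6, -6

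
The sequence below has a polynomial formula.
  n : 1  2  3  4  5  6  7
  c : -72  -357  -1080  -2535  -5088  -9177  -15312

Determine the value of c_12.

D1: -285, -723, -1455, -2553, -4089, -6135
D2: -438, -732, -1098, -1536, -2046
D3: -294, -366, -438, -510
D4: -72, -72, -72
Fourth differences constant at -72.
-510 − 72 = -582;  -2046 − 582 = -2628;  -6135 − 2628 = -8763;  -15312 − 8763 = -24075
-582 − 72 = -654;  -2628 − 654 = -3282;  -8763 − 3282 = -12045;  -24075 − 12045 = -36120
-654 − 72 = -726;  -3282 − 726 = -4008;  -12045 − 4008 = -16053;  -36120 − 16053 = -52173
-726 − 72 = -798;  -4008 − 798 = -4806;  -16053 − 4806 = -20859;  -52173 − 20859 = -73032
-798 − 72 = -870;  -4806 − 870 = -5676;  -20859 − 5676 = -26535;  -73032 − 26535 = -99567

-99567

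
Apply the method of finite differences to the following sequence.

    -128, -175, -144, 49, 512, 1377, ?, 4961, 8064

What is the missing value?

Using the first 6 terms:
First differences: -47, 31, 193, 463, 865
Second differences: 78, 162, 270, 402
Third differences: 84, 108, 132
Fourth differences: 24, 24
Constant fourth difference = 24.
Extend forward: 132 + 24 = 156;  402 + 156 = 558;  865 + 558 = 1423;  1377 + 1423 = 2800

2800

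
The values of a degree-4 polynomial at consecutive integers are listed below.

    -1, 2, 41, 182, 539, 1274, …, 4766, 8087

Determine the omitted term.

2597

Using the first 6 terms:
D1: 3, 39, 141, 357, 735
D2: 36, 102, 216, 378
D3: 66, 114, 162
D4: 48, 48
Constant fourth difference = 48.
Extend forward: 162 + 48 = 210;  378 + 210 = 588;  735 + 588 = 1323;  1274 + 1323 = 2597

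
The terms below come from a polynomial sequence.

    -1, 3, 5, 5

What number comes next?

D1: 4  2  0
D2: -2  -2
The second differences are constant (-2).
0 − 2 = -2;  5 − 2 = 3

3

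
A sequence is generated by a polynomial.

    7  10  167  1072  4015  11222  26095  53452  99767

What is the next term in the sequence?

173410

First differences: 3  157  905  2943  7207  14873  27357  46315
Second differences: 154  748  2038  4264  7666  12484  18958
Third differences: 594  1290  2226  3402  4818  6474
Fourth differences: 696  936  1176  1416  1656
Fifth differences: 240  240  240  240
Fifth differences constant at 240.
1656 + 240 = 1896;  6474 + 1896 = 8370;  18958 + 8370 = 27328;  46315 + 27328 = 73643;  99767 + 73643 = 173410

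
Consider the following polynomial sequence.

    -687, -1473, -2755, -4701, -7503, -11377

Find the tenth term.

-42753

-786  -1282  -1946  -2802  -3874
-496  -664  -856  -1072
-168  -192  -216
-24  -24
Fourth differences constant at -24.
-216 − 24 = -240;  -1072 − 240 = -1312;  -3874 − 1312 = -5186;  -11377 − 5186 = -16563
-240 − 24 = -264;  -1312 − 264 = -1576;  -5186 − 1576 = -6762;  -16563 − 6762 = -23325
-264 − 24 = -288;  -1576 − 288 = -1864;  -6762 − 1864 = -8626;  -23325 − 8626 = -31951
-288 − 24 = -312;  -1864 − 312 = -2176;  -8626 − 2176 = -10802;  -31951 − 10802 = -42753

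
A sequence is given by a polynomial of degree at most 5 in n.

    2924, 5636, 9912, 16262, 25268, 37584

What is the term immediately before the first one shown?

D1: 2712, 4276, 6350, 9006, 12316
D2: 1564, 2074, 2656, 3310
D3: 510, 582, 654
D4: 72, 72
The fourth differences are constant at 72.
Work back: 510 − 72 = 438;  1564 − 438 = 1126;  2712 − 1126 = 1586;  2924 − 1586 = 1338

1338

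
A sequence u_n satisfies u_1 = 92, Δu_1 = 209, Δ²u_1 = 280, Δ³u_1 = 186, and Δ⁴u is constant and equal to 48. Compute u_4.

Build the table forward from the leading diagonal:
Δ⁴: 48, 48, 48, 48
Δ³: 186, 234, 282, 330
Δ²: 280, 466, 700, 982
Δ: 209, 489, 955, 1655
u: 92, 301, 790, 1745

1745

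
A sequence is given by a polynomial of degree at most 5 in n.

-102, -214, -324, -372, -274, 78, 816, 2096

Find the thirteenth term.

-112, -110, -48, 98, 352, 738, 1280
2, 62, 146, 254, 386, 542
60, 84, 108, 132, 156
24, 24, 24, 24
Fourth differences constant at 24.
156 + 24 = 180;  542 + 180 = 722;  1280 + 722 = 2002;  2096 + 2002 = 4098
180 + 24 = 204;  722 + 204 = 926;  2002 + 926 = 2928;  4098 + 2928 = 7026
204 + 24 = 228;  926 + 228 = 1154;  2928 + 1154 = 4082;  7026 + 4082 = 11108
228 + 24 = 252;  1154 + 252 = 1406;  4082 + 1406 = 5488;  11108 + 5488 = 16596
252 + 24 = 276;  1406 + 276 = 1682;  5488 + 1682 = 7170;  16596 + 7170 = 23766

23766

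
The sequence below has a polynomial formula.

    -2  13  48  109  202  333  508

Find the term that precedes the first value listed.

First differences: 15  35  61  93  131  175
Second differences: 20  26  32  38  44
Third differences: 6  6  6  6
The third differences are constant at 6.
Work back: 20 − 6 = 14;  15 − 14 = 1;  -2 − 1 = -3

-3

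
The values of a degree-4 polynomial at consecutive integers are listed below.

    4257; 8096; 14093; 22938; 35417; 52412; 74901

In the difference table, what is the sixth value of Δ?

22489

Δ: 3839, 5997, 8845, 12479, 16995, 22489
Δ²: 2158, 2848, 3634, 4516, 5494
Δ³: 690, 786, 882, 978
Δ⁴: 96, 96, 96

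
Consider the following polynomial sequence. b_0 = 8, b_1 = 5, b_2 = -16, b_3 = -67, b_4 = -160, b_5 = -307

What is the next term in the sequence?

-520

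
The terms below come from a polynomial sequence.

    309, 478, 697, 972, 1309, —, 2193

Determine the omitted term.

Using the first 5 terms:
First differences: 169, 219, 275, 337
Second differences: 50, 56, 62
Third differences: 6, 6
Constant third difference = 6.
Extend forward: 62 + 6 = 68;  337 + 68 = 405;  1309 + 405 = 1714

1714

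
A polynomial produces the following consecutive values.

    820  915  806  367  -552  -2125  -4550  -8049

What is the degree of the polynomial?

4

95, -109, -439, -919, -1573, -2425, -3499
-204, -330, -480, -654, -852, -1074
-126, -150, -174, -198, -222
-24, -24, -24, -24
The fourth differences are constant, so the polynomial has degree 4.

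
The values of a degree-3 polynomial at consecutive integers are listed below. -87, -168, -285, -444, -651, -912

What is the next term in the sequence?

-81  -117  -159  -207  -261
-36  -42  -48  -54
-6  -6  -6
Constant third difference = -6, so extend:
-54 − 6 = -60;  -261 − 60 = -321;  -912 − 321 = -1233

-1233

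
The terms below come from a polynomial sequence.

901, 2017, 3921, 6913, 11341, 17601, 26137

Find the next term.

1116, 1904, 2992, 4428, 6260, 8536
788, 1088, 1436, 1832, 2276
300, 348, 396, 444
48, 48, 48
The fourth differences are constant (48).
444 + 48 = 492;  2276 + 492 = 2768;  8536 + 2768 = 11304;  26137 + 11304 = 37441

37441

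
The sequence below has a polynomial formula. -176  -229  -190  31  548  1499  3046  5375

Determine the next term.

Δ: -53 , 39 , 221 , 517 , 951 , 1547 , 2329
Δ²: 92 , 182 , 296 , 434 , 596 , 782
Δ³: 90 , 114 , 138 , 162 , 186
Δ⁴: 24 , 24 , 24 , 24
Fourth differences constant at 24.
186 + 24 = 210;  782 + 210 = 992;  2329 + 992 = 3321;  5375 + 3321 = 8696

8696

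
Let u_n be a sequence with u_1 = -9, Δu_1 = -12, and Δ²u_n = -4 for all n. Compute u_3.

Build the table forward from the leading diagonal:
Second differences: -4  -4  -4
First differences: -12  -16  -20
u: -9  -21  -37

-37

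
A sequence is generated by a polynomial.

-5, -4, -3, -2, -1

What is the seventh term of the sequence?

1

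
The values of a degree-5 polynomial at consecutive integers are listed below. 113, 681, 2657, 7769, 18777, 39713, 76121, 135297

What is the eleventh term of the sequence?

553713

Δ: 568 , 1976 , 5112 , 11008 , 20936 , 36408 , 59176
Δ²: 1408 , 3136 , 5896 , 9928 , 15472 , 22768
Δ³: 1728 , 2760 , 4032 , 5544 , 7296
Δ⁴: 1032 , 1272 , 1512 , 1752
Δ⁵: 240 , 240 , 240
Constant fifth difference = 240, so extend:
1752 + 240 = 1992;  7296 + 1992 = 9288;  22768 + 9288 = 32056;  59176 + 32056 = 91232;  135297 + 91232 = 226529
1992 + 240 = 2232;  9288 + 2232 = 11520;  32056 + 11520 = 43576;  91232 + 43576 = 134808;  226529 + 134808 = 361337
2232 + 240 = 2472;  11520 + 2472 = 13992;  43576 + 13992 = 57568;  134808 + 57568 = 192376;  361337 + 192376 = 553713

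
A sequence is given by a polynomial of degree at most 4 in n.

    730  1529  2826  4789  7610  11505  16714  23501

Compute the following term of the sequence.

799  1297  1963  2821  3895  5209  6787
498  666  858  1074  1314  1578
168  192  216  240  264
24  24  24  24
The fourth differences are constant (24).
264 + 24 = 288;  1578 + 288 = 1866;  6787 + 1866 = 8653;  23501 + 8653 = 32154

32154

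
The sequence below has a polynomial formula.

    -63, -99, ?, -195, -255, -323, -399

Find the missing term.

-143

Using the last 4 terms:
Δ: -60, -68, -76
Δ²: -8, -8
Constant second difference = -8.
Extend backward: -60 + 8 = -52;  -195 + 52 = -143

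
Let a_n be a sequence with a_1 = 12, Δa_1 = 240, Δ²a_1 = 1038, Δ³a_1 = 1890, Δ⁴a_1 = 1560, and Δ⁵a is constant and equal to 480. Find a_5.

16320

Build the table forward from the leading diagonal:
Δ⁵: 480, 480, 480, 480, 480
Δ⁴: 1560, 2040, 2520, 3000, 3480
Δ³: 1890, 3450, 5490, 8010, 11010
Δ²: 1038, 2928, 6378, 11868, 19878
Δ: 240, 1278, 4206, 10584, 22452
a: 12, 252, 1530, 5736, 16320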